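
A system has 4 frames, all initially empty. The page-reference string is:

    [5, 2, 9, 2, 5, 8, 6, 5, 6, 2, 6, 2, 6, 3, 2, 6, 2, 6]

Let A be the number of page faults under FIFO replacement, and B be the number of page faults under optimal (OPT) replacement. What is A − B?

Under FIFO: F F F . . F F F . F . . . F . . . . → 8 faults.
Under OPT: F F F . . F F . . . . . . F . . . . → 6 faults.
A − B = 8 − 6 = 2.

2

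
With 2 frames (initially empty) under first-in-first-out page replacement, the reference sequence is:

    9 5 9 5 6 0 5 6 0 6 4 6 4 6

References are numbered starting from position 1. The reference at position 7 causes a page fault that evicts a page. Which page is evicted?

pos 1: 9 → miss, frames (9)
pos 2: 5 → miss, frames (9 5)
pos 3: 9 → hit
pos 4: 5 → hit
pos 5: 6 → miss, evict 9, frames (5 6)
pos 6: 0 → miss, evict 5, frames (6 0)
pos 7: 5 → miss, evict 6, frames (0 5)
At position 7, page 6 is evicted.

6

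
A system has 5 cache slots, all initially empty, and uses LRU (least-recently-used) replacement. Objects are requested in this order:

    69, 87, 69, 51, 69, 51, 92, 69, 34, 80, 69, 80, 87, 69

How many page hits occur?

69 → miss, frames [69]
87 → miss, frames [69, 87]
69 → hit
51 → miss, frames [87, 69, 51]
69 → hit
51 → hit
92 → miss, frames [87, 69, 51, 92]
69 → hit
34 → miss, frames [87, 51, 92, 69, 34]
80 → miss, evict 87, frames [51, 92, 69, 34, 80]
69 → hit
80 → hit
87 → miss, evict 51, frames [92, 34, 69, 80, 87]
69 → hit
Hits: 7.

7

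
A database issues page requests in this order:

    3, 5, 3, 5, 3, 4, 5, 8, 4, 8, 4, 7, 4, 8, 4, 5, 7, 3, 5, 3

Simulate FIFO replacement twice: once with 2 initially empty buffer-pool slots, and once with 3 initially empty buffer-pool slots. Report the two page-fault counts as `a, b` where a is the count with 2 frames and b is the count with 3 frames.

2 frames: F F . . . F . F . . . F F F . F F F F . → 11 faults.
3 frames: F F . . . F . F . . . F . . . F . F . . → 7 faults.
7 < 11: adding a frame reduced faults, as is typical.

11, 7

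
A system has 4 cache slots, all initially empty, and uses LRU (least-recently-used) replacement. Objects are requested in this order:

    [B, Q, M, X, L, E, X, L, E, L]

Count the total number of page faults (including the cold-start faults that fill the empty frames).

6

B → miss, frames [B]
Q → miss, frames [B, Q]
M → miss, frames [B, Q, M]
X → miss, frames [B, Q, M, X]
L → miss, evict B, frames [Q, M, X, L]
E → miss, evict Q, frames [M, X, L, E]
X → hit
L → hit
E → hit
L → hit
Page faults: 6.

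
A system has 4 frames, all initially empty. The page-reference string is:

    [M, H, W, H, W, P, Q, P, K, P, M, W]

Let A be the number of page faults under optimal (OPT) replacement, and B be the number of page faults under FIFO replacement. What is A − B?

-2

Under OPT: F F F . . F F . F . . . → 6 faults.
Under FIFO: F F F . . F F . F . F F → 8 faults.
A − B = 6 − 8 = -2.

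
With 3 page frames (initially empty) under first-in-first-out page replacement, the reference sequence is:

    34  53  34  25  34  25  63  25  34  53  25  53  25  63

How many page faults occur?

8

34 -> fault, frames [34]
53 -> fault, frames [34, 53]
34 -> hit
25 -> fault, frames [34, 53, 25]
34 -> hit
25 -> hit
63 -> fault, evict 34, frames [53, 25, 63]
25 -> hit
34 -> fault, evict 53, frames [25, 63, 34]
53 -> fault, evict 25, frames [63, 34, 53]
25 -> fault, evict 63, frames [34, 53, 25]
53 -> hit
25 -> hit
63 -> fault, evict 34, frames [53, 25, 63]
Page faults: 8.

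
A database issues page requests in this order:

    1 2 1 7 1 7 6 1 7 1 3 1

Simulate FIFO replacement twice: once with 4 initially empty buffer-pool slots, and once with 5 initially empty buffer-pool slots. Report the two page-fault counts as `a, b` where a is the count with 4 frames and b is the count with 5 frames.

6, 5

4 frames: F F . F . . F . . . F F → 6 faults.
5 frames: F F . F . . F . . . F . → 5 faults.
5 < 6: adding a frame reduced faults, as is typical.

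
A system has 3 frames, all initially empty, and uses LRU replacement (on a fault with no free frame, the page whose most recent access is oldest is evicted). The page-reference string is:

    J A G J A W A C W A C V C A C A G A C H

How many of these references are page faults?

J: miss, frames {J}
A: miss, frames {J,A}
G: miss, frames {J,A,G}
J: hit
A: hit
W: miss, evict G, frames {J,A,W}
A: hit
C: miss, evict J, frames {W,A,C}
W: hit
A: hit
C: hit
V: miss, evict W, frames {A,C,V}
C: hit
A: hit
C: hit
A: hit
G: miss, evict V, frames {C,A,G}
A: hit
C: hit
H: miss, evict G, frames {A,C,H}
Page faults: 8.

8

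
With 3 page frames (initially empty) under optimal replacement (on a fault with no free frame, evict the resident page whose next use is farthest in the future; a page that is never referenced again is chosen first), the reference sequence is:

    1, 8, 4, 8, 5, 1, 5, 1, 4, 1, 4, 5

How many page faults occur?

4

1 → miss, frames (1)
8 → miss, frames (1 8)
4 → miss, frames (1 8 4)
8 → hit
5 → miss, evict 8, frames (1 4 5)
1 → hit
5 → hit
1 → hit
4 → hit
1 → hit
4 → hit
5 → hit
Page faults: 4.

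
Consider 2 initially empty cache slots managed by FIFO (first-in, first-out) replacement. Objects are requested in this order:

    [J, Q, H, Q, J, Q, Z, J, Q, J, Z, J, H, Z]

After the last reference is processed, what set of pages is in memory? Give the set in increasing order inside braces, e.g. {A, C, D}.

J -> miss, frames {J}
Q -> miss, frames {J,Q}
H -> miss, evict J, frames {Q,H}
Q -> hit
J -> miss, evict Q, frames {H,J}
Q -> miss, evict H, frames {J,Q}
Z -> miss, evict J, frames {Q,Z}
J -> miss, evict Q, frames {Z,J}
Q -> miss, evict Z, frames {J,Q}
J -> hit
Z -> miss, evict J, frames {Q,Z}
J -> miss, evict Q, frames {Z,J}
H -> miss, evict Z, frames {J,H}
Z -> miss, evict J, frames {H,Z}

{H, Z}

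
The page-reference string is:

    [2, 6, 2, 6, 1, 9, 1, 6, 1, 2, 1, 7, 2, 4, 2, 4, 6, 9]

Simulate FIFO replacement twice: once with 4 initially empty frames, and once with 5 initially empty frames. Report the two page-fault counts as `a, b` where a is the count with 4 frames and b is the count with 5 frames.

9, 8

4 frames: F F . . F F . . . . . F F F . . F F → 9 faults.
5 frames: F F . . F F . . . . . F . F F . F . → 8 faults.
8 < 9: adding a frame reduced faults, as is typical.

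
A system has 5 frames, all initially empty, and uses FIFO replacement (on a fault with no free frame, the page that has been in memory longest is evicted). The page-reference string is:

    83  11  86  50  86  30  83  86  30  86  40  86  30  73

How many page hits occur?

7

83 → fault, frames {83}
11 → fault, frames {83,11}
86 → fault, frames {83,11,86}
50 → fault, frames {83,11,86,50}
86 → hit
30 → fault, frames {83,11,86,50,30}
83 → hit
86 → hit
30 → hit
86 → hit
40 → fault, evict 83, frames {11,86,50,30,40}
86 → hit
30 → hit
73 → fault, evict 11, frames {86,50,30,40,73}
Hits: 7.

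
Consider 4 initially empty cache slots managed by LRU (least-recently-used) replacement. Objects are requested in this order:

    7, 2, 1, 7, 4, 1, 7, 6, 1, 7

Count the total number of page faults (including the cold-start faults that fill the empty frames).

5

7 → miss, frames [7]
2 → miss, frames [7, 2]
1 → miss, frames [7, 2, 1]
7 → hit
4 → miss, frames [2, 1, 7, 4]
1 → hit
7 → hit
6 → miss, evict 2, frames [4, 1, 7, 6]
1 → hit
7 → hit
Page faults: 5.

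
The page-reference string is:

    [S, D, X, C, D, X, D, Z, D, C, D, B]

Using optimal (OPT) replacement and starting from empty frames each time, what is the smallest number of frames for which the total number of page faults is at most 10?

f=1: 12 faults
f=2: 8 faults
f=3: 6 faults
f=4: 6 faults
f=5: 6 faults
f=6: 6 faults
Smallest f with faults ≤ 10 is 2.

2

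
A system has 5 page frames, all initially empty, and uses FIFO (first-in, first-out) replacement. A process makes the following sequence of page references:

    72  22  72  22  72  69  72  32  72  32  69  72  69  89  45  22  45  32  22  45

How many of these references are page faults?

6

72 → miss, frames [72]
22 → miss, frames [72, 22]
72 → hit
22 → hit
72 → hit
69 → miss, frames [72, 22, 69]
72 → hit
32 → miss, frames [72, 22, 69, 32]
72 → hit
32 → hit
69 → hit
72 → hit
69 → hit
89 → miss, frames [72, 22, 69, 32, 89]
45 → miss, evict 72, frames [22, 69, 32, 89, 45]
22 → hit
45 → hit
32 → hit
22 → hit
45 → hit
Page faults: 6.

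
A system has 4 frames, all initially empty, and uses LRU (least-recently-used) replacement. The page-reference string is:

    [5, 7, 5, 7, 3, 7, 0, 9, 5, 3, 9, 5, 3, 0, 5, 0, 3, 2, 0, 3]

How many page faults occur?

5 -> miss, frames (5)
7 -> miss, frames (5 7)
5 -> hit
7 -> hit
3 -> miss, frames (5 7 3)
7 -> hit
0 -> miss, frames (5 3 7 0)
9 -> miss, evict 5, frames (3 7 0 9)
5 -> miss, evict 3, frames (7 0 9 5)
3 -> miss, evict 7, frames (0 9 5 3)
9 -> hit
5 -> hit
3 -> hit
0 -> hit
5 -> hit
0 -> hit
3 -> hit
2 -> miss, evict 9, frames (5 0 3 2)
0 -> hit
3 -> hit
Page faults: 8.

8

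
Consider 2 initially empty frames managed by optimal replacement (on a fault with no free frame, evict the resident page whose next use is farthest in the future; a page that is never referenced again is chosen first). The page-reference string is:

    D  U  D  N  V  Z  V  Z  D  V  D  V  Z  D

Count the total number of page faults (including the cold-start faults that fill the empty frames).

7

D -> miss, frames [D]
U -> miss, frames [D, U]
D -> hit
N -> miss, evict U, frames [D, N]
V -> miss, evict N, frames [D, V]
Z -> miss, evict D, frames [V, Z]
V -> hit
Z -> hit
D -> miss, evict Z, frames [V, D]
V -> hit
D -> hit
V -> hit
Z -> miss, evict V, frames [D, Z]
D -> hit
Page faults: 7.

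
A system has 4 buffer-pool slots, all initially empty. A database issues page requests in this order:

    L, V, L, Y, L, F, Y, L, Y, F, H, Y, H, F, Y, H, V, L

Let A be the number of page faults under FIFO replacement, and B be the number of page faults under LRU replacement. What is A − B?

-1

Under FIFO: F F . F . F . . . . F . . . . . . F → 6 faults.
Under LRU: F F . F . F . . . . F . . . . . F F → 7 faults.
A − B = 6 − 7 = -1.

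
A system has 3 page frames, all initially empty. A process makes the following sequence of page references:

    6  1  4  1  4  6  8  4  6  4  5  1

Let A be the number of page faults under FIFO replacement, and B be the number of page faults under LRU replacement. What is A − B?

1

Under FIFO: F F F . . . F . F . F F → 7 faults.
Under LRU: F F F . . . F . . . F F → 6 faults.
A − B = 7 − 6 = 1.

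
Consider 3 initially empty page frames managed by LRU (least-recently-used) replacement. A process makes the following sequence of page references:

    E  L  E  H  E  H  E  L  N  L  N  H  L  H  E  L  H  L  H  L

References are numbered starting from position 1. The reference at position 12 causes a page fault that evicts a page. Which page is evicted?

E

pos 1: E -> fault, frames [E]
pos 2: L -> fault, frames [E, L]
pos 3: E -> hit
pos 4: H -> fault, frames [L, E, H]
pos 5: E -> hit
pos 6: H -> hit
pos 7: E -> hit
pos 8: L -> hit
pos 9: N -> fault, evict H, frames [E, L, N]
pos 10: L -> hit
pos 11: N -> hit
pos 12: H -> fault, evict E, frames [L, N, H]
At position 12, page E is evicted.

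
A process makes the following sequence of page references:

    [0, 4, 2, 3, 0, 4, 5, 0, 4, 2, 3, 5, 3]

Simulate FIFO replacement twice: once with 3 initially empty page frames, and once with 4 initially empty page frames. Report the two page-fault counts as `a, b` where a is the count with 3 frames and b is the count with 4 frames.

9, 10

3 frames: F F F F F F F . . F F . . → 9 faults.
4 frames: F F F F . . F F F F F F . → 10 faults.
10 > 9: adding a frame increased faults — Belady's anomaly.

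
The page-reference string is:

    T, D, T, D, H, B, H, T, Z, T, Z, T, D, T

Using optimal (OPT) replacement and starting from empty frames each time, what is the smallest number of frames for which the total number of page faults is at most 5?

4

f=1: 14 faults
f=2: 7 faults
f=3: 6 faults
f=4: 5 faults
f=5: 5 faults
Smallest f with faults ≤ 5 is 4.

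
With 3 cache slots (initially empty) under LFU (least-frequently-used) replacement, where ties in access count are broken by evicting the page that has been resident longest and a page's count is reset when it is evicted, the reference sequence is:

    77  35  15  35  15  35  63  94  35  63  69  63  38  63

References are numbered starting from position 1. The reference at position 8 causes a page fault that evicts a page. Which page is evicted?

63

pos 1: 77: miss, frames (77)
pos 2: 35: miss, frames (77 35)
pos 3: 15: miss, frames (77 35 15)
pos 4: 35: hit
pos 5: 15: hit
pos 6: 35: hit
pos 7: 63: miss, evict 77, frames (35 15 63)
pos 8: 94: miss, evict 63, frames (35 15 94)
At position 8, page 63 is evicted.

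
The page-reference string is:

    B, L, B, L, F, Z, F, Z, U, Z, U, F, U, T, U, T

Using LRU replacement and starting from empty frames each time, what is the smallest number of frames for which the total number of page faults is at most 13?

f=1: 16 faults
f=2: 7 faults
f=3: 6 faults
f=4: 6 faults
f=5: 6 faults
f=6: 6 faults
Smallest f with faults ≤ 13 is 2.

2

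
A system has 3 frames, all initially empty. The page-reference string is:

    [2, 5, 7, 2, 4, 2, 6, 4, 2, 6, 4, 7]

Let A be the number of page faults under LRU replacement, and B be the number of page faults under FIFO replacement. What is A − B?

-1

Under LRU: F F F . F . F . . . . F → 6 faults.
Under FIFO: F F F . F F F . . . . F → 7 faults.
A − B = 6 − 7 = -1.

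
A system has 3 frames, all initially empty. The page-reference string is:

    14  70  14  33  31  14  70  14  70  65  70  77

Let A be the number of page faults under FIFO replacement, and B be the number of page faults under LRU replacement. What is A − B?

1

Under FIFO: F F . F F F F . . F . F → 8 faults.
Under LRU: F F . F F . F . . F . F → 7 faults.
A − B = 8 − 7 = 1.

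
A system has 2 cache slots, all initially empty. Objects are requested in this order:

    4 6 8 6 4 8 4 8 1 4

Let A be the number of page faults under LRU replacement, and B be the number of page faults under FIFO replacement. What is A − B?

2

Under LRU: F F F . F F . . F F → 7 faults.
Under FIFO: F F F . F . . . F . → 5 faults.
A − B = 7 − 5 = 2.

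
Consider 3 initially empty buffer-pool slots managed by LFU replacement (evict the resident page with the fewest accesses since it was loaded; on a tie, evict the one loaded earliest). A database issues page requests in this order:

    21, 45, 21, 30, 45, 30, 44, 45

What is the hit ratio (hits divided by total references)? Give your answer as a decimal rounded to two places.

0.50

21 → fault, frames [21]
45 → fault, frames [21, 45]
21 → hit
30 → fault, frames [21, 45, 30]
45 → hit
30 → hit
44 → fault, evict 21, frames [45, 30, 44]
45 → hit
Hits: 4 of 8 references → 4/8 = 0.5000.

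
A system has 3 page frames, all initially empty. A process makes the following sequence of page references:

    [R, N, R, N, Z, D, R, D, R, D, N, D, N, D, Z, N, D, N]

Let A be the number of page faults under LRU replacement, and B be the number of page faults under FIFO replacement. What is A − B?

Under LRU: F F . . F F F . . . F . . . F . . . → 7 faults.
Under FIFO: F F . . F F F . . . F . . . F . F . → 8 faults.
A − B = 7 − 8 = -1.

-1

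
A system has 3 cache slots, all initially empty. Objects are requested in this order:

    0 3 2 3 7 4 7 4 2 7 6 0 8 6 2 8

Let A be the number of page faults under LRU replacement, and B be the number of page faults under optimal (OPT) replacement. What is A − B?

2

Under LRU: F F F . F F . . F . F F F . F . → 10 faults.
Under OPT: F F F . F F . . . . F F F . . . → 8 faults.
A − B = 10 − 8 = 2.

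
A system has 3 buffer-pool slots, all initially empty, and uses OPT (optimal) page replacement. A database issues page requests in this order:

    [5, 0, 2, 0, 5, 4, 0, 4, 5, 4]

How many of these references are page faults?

5 -> fault, frames {5}
0 -> fault, frames {5,0}
2 -> fault, frames {5,0,2}
0 -> hit
5 -> hit
4 -> fault, evict 2, frames {5,0,4}
0 -> hit
4 -> hit
5 -> hit
4 -> hit
Page faults: 4.

4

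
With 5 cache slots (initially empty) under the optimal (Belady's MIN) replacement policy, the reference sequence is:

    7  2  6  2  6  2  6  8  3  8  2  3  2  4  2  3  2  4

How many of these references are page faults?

6

7 -> fault, frames {7}
2 -> fault, frames {7,2}
6 -> fault, frames {7,2,6}
2 -> hit
6 -> hit
2 -> hit
6 -> hit
8 -> fault, frames {7,2,6,8}
3 -> fault, frames {7,2,6,8,3}
8 -> hit
2 -> hit
3 -> hit
2 -> hit
4 -> fault, evict 8, frames {7,2,6,3,4}
2 -> hit
3 -> hit
2 -> hit
4 -> hit
Page faults: 6.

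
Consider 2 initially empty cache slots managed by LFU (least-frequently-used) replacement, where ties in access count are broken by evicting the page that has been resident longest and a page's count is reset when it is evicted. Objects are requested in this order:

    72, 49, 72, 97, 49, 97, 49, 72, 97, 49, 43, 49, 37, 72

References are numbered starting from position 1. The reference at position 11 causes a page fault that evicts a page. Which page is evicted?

49

pos 1: 72 -> fault, frames [72]
pos 2: 49 -> fault, frames [72, 49]
pos 3: 72 -> hit
pos 4: 97 -> fault, evict 49, frames [72, 97]
pos 5: 49 -> fault, evict 97, frames [72, 49]
pos 6: 97 -> fault, evict 49, frames [72, 97]
pos 7: 49 -> fault, evict 97, frames [72, 49]
pos 8: 72 -> hit
pos 9: 97 -> fault, evict 49, frames [72, 97]
pos 10: 49 -> fault, evict 97, frames [72, 49]
pos 11: 43 -> fault, evict 49, frames [72, 43]
At position 11, page 49 is evicted.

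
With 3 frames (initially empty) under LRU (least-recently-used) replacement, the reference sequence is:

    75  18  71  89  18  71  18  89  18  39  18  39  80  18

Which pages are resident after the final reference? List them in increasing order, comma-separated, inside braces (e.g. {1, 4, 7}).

75 → miss, frames (75)
18 → miss, frames (75 18)
71 → miss, frames (75 18 71)
89 → miss, evict 75, frames (18 71 89)
18 → hit
71 → hit
18 → hit
89 → hit
18 → hit
39 → miss, evict 71, frames (89 18 39)
18 → hit
39 → hit
80 → miss, evict 89, frames (18 39 80)
18 → hit

{18, 39, 80}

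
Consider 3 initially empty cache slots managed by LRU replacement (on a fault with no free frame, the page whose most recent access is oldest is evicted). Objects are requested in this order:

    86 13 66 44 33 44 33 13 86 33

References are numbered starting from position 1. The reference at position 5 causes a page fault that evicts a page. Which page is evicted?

13

pos 1: 86 -> fault, frames {86}
pos 2: 13 -> fault, frames {86,13}
pos 3: 66 -> fault, frames {86,13,66}
pos 4: 44 -> fault, evict 86, frames {13,66,44}
pos 5: 33 -> fault, evict 13, frames {66,44,33}
At position 5, page 13 is evicted.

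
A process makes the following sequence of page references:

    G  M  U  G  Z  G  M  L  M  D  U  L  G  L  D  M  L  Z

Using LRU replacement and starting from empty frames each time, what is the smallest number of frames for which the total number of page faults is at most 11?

f=1: 18 faults
f=2: 15 faults
f=3: 13 faults
f=4: 10 faults
f=5: 8 faults
f=6: 6 faults
Smallest f with faults ≤ 11 is 4.

4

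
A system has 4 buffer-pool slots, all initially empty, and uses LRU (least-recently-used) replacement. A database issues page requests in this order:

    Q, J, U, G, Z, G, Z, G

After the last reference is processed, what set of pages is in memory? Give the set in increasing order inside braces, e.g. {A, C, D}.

Q: miss, frames {Q}
J: miss, frames {Q,J}
U: miss, frames {Q,J,U}
G: miss, frames {Q,J,U,G}
Z: miss, evict Q, frames {J,U,G,Z}
G: hit
Z: hit
G: hit

{G, J, U, Z}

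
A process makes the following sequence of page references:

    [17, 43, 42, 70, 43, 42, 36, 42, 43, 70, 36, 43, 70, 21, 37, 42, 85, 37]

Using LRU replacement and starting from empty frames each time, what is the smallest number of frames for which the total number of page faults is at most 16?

3

f=1: 18 faults
f=2: 17 faults
f=3: 11 faults
f=4: 9 faults
f=5: 9 faults
f=6: 8 faults
f=7: 8 faults
f=8: 8 faults
Smallest f with faults ≤ 16 is 3.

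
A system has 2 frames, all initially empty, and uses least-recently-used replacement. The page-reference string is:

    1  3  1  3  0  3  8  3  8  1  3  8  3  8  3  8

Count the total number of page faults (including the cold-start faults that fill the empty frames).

1 → miss, frames [1]
3 → miss, frames [1, 3]
1 → hit
3 → hit
0 → miss, evict 1, frames [3, 0]
3 → hit
8 → miss, evict 0, frames [3, 8]
3 → hit
8 → hit
1 → miss, evict 3, frames [8, 1]
3 → miss, evict 8, frames [1, 3]
8 → miss, evict 1, frames [3, 8]
3 → hit
8 → hit
3 → hit
8 → hit
Page faults: 7.

7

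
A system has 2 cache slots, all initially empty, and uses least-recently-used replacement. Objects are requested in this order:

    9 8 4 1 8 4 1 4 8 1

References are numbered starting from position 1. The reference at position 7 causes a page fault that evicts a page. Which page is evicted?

pos 1: 9 -> miss, frames (9)
pos 2: 8 -> miss, frames (9 8)
pos 3: 4 -> miss, evict 9, frames (8 4)
pos 4: 1 -> miss, evict 8, frames (4 1)
pos 5: 8 -> miss, evict 4, frames (1 8)
pos 6: 4 -> miss, evict 1, frames (8 4)
pos 7: 1 -> miss, evict 8, frames (4 1)
At position 7, page 8 is evicted.

8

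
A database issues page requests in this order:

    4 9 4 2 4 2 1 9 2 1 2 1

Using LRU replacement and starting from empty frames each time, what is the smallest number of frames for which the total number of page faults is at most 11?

2

f=1: 12 faults
f=2: 7 faults
f=3: 5 faults
f=4: 4 faults
Smallest f with faults ≤ 11 is 2.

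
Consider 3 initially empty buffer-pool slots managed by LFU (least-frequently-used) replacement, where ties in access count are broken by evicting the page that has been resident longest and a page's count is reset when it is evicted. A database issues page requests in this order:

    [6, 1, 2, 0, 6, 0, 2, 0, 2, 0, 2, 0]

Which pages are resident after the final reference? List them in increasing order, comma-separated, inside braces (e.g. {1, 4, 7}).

{0, 2, 6}

6 -> fault, frames [6]
1 -> fault, frames [6, 1]
2 -> fault, frames [6, 1, 2]
0 -> fault, evict 6, frames [1, 2, 0]
6 -> fault, evict 1, frames [2, 0, 6]
0 -> hit
2 -> hit
0 -> hit
2 -> hit
0 -> hit
2 -> hit
0 -> hit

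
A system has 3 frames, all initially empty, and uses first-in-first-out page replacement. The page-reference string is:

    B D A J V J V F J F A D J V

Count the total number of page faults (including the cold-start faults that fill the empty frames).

B -> fault, frames (B)
D -> fault, frames (B D)
A -> fault, frames (B D A)
J -> fault, evict B, frames (D A J)
V -> fault, evict D, frames (A J V)
J -> hit
V -> hit
F -> fault, evict A, frames (J V F)
J -> hit
F -> hit
A -> fault, evict J, frames (V F A)
D -> fault, evict V, frames (F A D)
J -> fault, evict F, frames (A D J)
V -> fault, evict A, frames (D J V)
Page faults: 10.

10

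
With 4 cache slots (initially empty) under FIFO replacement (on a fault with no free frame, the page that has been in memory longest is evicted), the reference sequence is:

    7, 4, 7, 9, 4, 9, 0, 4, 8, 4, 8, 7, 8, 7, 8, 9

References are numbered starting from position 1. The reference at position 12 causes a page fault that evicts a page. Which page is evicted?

4

pos 1: 7 -> miss, frames {7}
pos 2: 4 -> miss, frames {7,4}
pos 3: 7 -> hit
pos 4: 9 -> miss, frames {7,4,9}
pos 5: 4 -> hit
pos 6: 9 -> hit
pos 7: 0 -> miss, frames {7,4,9,0}
pos 8: 4 -> hit
pos 9: 8 -> miss, evict 7, frames {4,9,0,8}
pos 10: 4 -> hit
pos 11: 8 -> hit
pos 12: 7 -> miss, evict 4, frames {9,0,8,7}
At position 12, page 4 is evicted.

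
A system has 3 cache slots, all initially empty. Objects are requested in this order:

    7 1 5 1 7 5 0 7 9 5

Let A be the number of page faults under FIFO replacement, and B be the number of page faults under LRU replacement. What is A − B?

1

Under FIFO: F F F . . . F F F F → 7 faults.
Under LRU: F F F . . . F . F F → 6 faults.
A − B = 7 − 6 = 1.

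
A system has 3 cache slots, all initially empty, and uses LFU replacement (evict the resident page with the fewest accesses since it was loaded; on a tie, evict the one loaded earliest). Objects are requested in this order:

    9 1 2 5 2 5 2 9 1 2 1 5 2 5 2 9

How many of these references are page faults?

9 -> miss, frames [9]
1 -> miss, frames [9, 1]
2 -> miss, frames [9, 1, 2]
5 -> miss, evict 9, frames [1, 2, 5]
2 -> hit
5 -> hit
2 -> hit
9 -> miss, evict 1, frames [2, 5, 9]
1 -> miss, evict 9, frames [2, 5, 1]
2 -> hit
1 -> hit
5 -> hit
2 -> hit
5 -> hit
2 -> hit
9 -> miss, evict 1, frames [2, 5, 9]
Page faults: 7.

7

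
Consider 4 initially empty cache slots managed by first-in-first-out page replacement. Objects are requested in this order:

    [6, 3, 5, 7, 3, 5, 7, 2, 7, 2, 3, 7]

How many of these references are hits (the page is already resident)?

6: fault, frames {6}
3: fault, frames {6,3}
5: fault, frames {6,3,5}
7: fault, frames {6,3,5,7}
3: hit
5: hit
7: hit
2: fault, evict 6, frames {3,5,7,2}
7: hit
2: hit
3: hit
7: hit
Hits: 7.

7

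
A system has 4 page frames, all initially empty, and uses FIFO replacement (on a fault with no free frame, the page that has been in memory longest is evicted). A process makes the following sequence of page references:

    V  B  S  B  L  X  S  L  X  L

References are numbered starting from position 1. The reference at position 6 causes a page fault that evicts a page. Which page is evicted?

pos 1: V -> fault, frames [V]
pos 2: B -> fault, frames [V, B]
pos 3: S -> fault, frames [V, B, S]
pos 4: B -> hit
pos 5: L -> fault, frames [V, B, S, L]
pos 6: X -> fault, evict V, frames [B, S, L, X]
At position 6, page V is evicted.

V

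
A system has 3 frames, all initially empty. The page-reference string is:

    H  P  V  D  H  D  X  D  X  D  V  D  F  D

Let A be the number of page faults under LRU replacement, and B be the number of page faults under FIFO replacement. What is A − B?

Under LRU: F F F F F . F . . . F . F . → 8 faults.
Under FIFO: F F F F F . F . . . F F F . → 9 faults.
A − B = 8 − 9 = -1.

-1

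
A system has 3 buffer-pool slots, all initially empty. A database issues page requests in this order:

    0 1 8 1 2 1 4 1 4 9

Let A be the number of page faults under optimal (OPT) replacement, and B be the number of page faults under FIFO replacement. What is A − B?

-1

Under OPT: F F F . F . F . . F → 6 faults.
Under FIFO: F F F . F . F F . F → 7 faults.
A − B = 6 − 7 = -1.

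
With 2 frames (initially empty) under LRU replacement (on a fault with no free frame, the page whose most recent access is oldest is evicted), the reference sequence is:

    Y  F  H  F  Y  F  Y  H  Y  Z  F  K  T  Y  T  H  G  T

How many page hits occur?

Y → miss, frames [Y]
F → miss, frames [Y, F]
H → miss, evict Y, frames [F, H]
F → hit
Y → miss, evict H, frames [F, Y]
F → hit
Y → hit
H → miss, evict F, frames [Y, H]
Y → hit
Z → miss, evict H, frames [Y, Z]
F → miss, evict Y, frames [Z, F]
K → miss, evict Z, frames [F, K]
T → miss, evict F, frames [K, T]
Y → miss, evict K, frames [T, Y]
T → hit
H → miss, evict Y, frames [T, H]
G → miss, evict T, frames [H, G]
T → miss, evict H, frames [G, T]
Hits: 5.

5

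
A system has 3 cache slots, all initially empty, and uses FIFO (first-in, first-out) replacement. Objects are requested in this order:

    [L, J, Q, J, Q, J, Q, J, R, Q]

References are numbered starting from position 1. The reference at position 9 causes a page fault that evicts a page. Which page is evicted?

L

pos 1: L -> fault, frames (L)
pos 2: J -> fault, frames (L J)
pos 3: Q -> fault, frames (L J Q)
pos 4: J -> hit
pos 5: Q -> hit
pos 6: J -> hit
pos 7: Q -> hit
pos 8: J -> hit
pos 9: R -> fault, evict L, frames (J Q R)
At position 9, page L is evicted.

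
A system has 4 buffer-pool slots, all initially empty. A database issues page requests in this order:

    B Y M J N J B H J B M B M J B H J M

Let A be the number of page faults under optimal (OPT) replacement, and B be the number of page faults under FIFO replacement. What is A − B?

-3

Under OPT: F F F F F . . F . . . . . . . . . . → 6 faults.
Under FIFO: F F F F F . F F . . F . . F . . . . → 9 faults.
A − B = 6 − 9 = -3.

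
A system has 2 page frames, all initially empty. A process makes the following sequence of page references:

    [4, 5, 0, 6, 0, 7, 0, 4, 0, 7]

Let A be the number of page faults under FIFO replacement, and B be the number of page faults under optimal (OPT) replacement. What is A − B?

Under FIFO: F F F F . F F F . F → 8 faults.
Under OPT: F F F F . F . F . F → 7 faults.
A − B = 8 − 7 = 1.

1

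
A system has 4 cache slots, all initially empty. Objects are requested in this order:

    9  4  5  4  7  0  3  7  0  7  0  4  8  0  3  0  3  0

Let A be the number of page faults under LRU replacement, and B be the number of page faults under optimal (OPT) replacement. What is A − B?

1

Under LRU: F F F . F F F . . . . . F . F . . . → 8 faults.
Under OPT: F F F . F F F . . . . . F . . . . . → 7 faults.
A − B = 8 − 7 = 1.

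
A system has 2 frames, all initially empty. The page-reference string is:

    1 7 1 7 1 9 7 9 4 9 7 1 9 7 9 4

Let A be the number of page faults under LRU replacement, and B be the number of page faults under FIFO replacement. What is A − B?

1

Under LRU: F F . . . F F . F . F F F F . F → 10 faults.
Under FIFO: F F . . . F . . F . F F F F . F → 9 faults.
A − B = 10 − 9 = 1.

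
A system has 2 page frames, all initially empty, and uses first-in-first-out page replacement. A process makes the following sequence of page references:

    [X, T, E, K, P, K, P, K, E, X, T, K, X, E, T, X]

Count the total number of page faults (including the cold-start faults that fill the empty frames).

13

X: fault, frames (X)
T: fault, frames (X T)
E: fault, evict X, frames (T E)
K: fault, evict T, frames (E K)
P: fault, evict E, frames (K P)
K: hit
P: hit
K: hit
E: fault, evict K, frames (P E)
X: fault, evict P, frames (E X)
T: fault, evict E, frames (X T)
K: fault, evict X, frames (T K)
X: fault, evict T, frames (K X)
E: fault, evict K, frames (X E)
T: fault, evict X, frames (E T)
X: fault, evict E, frames (T X)
Page faults: 13.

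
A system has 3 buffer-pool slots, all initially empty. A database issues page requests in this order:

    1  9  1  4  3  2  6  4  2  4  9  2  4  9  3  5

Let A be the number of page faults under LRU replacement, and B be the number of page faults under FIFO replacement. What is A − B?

-1

Under LRU: F F . F F F F F . . F . . . F F → 10 faults.
Under FIFO: F F . F F F F F . . F F . . F F → 11 faults.
A − B = 10 − 11 = -1.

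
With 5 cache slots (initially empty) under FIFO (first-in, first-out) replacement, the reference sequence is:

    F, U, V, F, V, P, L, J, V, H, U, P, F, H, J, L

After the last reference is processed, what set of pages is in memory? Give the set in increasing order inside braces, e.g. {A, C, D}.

{F, H, J, L, U}

F: miss, frames [F]
U: miss, frames [F, U]
V: miss, frames [F, U, V]
F: hit
V: hit
P: miss, frames [F, U, V, P]
L: miss, frames [F, U, V, P, L]
J: miss, evict F, frames [U, V, P, L, J]
V: hit
H: miss, evict U, frames [V, P, L, J, H]
U: miss, evict V, frames [P, L, J, H, U]
P: hit
F: miss, evict P, frames [L, J, H, U, F]
H: hit
J: hit
L: hit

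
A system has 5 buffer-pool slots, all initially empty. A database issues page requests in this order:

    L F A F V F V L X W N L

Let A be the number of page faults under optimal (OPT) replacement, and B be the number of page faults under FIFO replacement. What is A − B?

-1

Under OPT: F F F . F . . . F F F . → 7 faults.
Under FIFO: F F F . F . . . F F F F → 8 faults.
A − B = 7 − 8 = -1.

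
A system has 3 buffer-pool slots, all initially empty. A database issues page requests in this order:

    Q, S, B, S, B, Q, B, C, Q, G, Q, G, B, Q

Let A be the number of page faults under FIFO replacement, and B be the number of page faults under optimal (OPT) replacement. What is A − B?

2

Under FIFO: F F F . . . . F F F . . F . → 7 faults.
Under OPT: F F F . . . . F . F . . . . → 5 faults.
A − B = 7 − 5 = 2.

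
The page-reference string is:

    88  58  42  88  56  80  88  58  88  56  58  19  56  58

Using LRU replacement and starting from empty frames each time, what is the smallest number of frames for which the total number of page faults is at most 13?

2

f=1: 14 faults
f=2: 13 faults
f=3: 8 faults
f=4: 7 faults
f=5: 6 faults
f=6: 6 faults
Smallest f with faults ≤ 13 is 2.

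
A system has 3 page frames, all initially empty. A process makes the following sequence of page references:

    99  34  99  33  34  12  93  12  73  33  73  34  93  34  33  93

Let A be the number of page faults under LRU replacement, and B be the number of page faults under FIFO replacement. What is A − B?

1

Under LRU: F F . F . F F . F F . F F . F . → 10 faults.
Under FIFO: F F . F . F F . F F . F F . . . → 9 faults.
A − B = 10 − 9 = 1.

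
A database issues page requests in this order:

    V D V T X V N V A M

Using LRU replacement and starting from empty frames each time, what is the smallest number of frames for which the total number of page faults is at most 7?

3

f=1: 10 faults
f=2: 8 faults
f=3: 7 faults
f=4: 7 faults
f=5: 7 faults
f=6: 7 faults
f=7: 7 faults
Smallest f with faults ≤ 7 is 3.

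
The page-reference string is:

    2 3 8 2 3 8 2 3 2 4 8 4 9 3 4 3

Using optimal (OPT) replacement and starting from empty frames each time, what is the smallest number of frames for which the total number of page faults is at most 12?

2

f=1: 16 faults
f=2: 9 faults
f=3: 5 faults
f=4: 5 faults
f=5: 5 faults
Smallest f with faults ≤ 12 is 2.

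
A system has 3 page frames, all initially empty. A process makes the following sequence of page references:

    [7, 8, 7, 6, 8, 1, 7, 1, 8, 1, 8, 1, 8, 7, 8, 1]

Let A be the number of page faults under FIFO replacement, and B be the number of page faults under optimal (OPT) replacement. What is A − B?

2

Under FIFO: F F . F . F F . F . . . . . . . → 6 faults.
Under OPT: F F . F . F . . . . . . . . . . → 4 faults.
A − B = 6 − 4 = 2.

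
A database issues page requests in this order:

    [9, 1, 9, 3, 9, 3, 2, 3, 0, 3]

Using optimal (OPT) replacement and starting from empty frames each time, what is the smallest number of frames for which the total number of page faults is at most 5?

f=1: 10 faults
f=2: 5 faults
f=3: 5 faults
f=4: 5 faults
f=5: 5 faults
Smallest f with faults ≤ 5 is 2.

2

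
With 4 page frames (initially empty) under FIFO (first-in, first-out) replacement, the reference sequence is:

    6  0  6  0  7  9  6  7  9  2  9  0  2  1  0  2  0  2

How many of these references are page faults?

7

6 → fault, frames [6]
0 → fault, frames [6, 0]
6 → hit
0 → hit
7 → fault, frames [6, 0, 7]
9 → fault, frames [6, 0, 7, 9]
6 → hit
7 → hit
9 → hit
2 → fault, evict 6, frames [0, 7, 9, 2]
9 → hit
0 → hit
2 → hit
1 → fault, evict 0, frames [7, 9, 2, 1]
0 → fault, evict 7, frames [9, 2, 1, 0]
2 → hit
0 → hit
2 → hit
Page faults: 7.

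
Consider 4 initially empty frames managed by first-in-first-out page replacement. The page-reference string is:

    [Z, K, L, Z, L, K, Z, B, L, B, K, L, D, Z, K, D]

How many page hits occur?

9

Z -> fault, frames {Z}
K -> fault, frames {Z,K}
L -> fault, frames {Z,K,L}
Z -> hit
L -> hit
K -> hit
Z -> hit
B -> fault, frames {Z,K,L,B}
L -> hit
B -> hit
K -> hit
L -> hit
D -> fault, evict Z, frames {K,L,B,D}
Z -> fault, evict K, frames {L,B,D,Z}
K -> fault, evict L, frames {B,D,Z,K}
D -> hit
Hits: 9.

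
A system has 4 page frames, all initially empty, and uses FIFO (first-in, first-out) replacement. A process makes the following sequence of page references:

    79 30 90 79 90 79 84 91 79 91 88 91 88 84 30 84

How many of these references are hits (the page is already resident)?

79: miss, frames {79}
30: miss, frames {79,30}
90: miss, frames {79,30,90}
79: hit
90: hit
79: hit
84: miss, frames {79,30,90,84}
91: miss, evict 79, frames {30,90,84,91}
79: miss, evict 30, frames {90,84,91,79}
91: hit
88: miss, evict 90, frames {84,91,79,88}
91: hit
88: hit
84: hit
30: miss, evict 84, frames {91,79,88,30}
84: miss, evict 91, frames {79,88,30,84}
Hits: 7.

7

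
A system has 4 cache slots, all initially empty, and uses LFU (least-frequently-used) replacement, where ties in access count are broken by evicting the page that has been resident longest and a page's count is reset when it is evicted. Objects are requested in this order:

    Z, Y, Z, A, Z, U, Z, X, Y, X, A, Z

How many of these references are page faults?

7

Z: fault, frames (Z)
Y: fault, frames (Z Y)
Z: hit
A: fault, frames (Z Y A)
Z: hit
U: fault, frames (Z Y A U)
Z: hit
X: fault, evict Y, frames (Z A U X)
Y: fault, evict A, frames (Z U X Y)
X: hit
A: fault, evict U, frames (Z X Y A)
Z: hit
Page faults: 7.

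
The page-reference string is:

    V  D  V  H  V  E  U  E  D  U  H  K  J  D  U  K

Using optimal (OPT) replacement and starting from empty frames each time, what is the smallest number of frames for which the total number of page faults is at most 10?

3

f=1: 16 faults
f=2: 11 faults
f=3: 9 faults
f=4: 7 faults
f=5: 7 faults
f=6: 7 faults
f=7: 7 faults
Smallest f with faults ≤ 10 is 3.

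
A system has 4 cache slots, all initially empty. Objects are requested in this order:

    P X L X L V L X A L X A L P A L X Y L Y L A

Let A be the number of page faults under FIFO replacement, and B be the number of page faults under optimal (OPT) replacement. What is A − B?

Under FIFO: F F F . . F . . F . . . . F . . F F F . . F → 10 faults.
Under OPT: F F F . . F . . F . . . . . . . . F . . . . → 6 faults.
A − B = 10 − 6 = 4.

4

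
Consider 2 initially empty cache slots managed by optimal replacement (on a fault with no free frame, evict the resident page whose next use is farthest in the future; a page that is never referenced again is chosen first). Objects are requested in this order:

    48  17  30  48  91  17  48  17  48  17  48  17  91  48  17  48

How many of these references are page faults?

48 -> miss, frames [48]
17 -> miss, frames [48, 17]
30 -> miss, evict 17, frames [48, 30]
48 -> hit
91 -> miss, evict 30, frames [48, 91]
17 -> miss, evict 91, frames [48, 17]
48 -> hit
17 -> hit
48 -> hit
17 -> hit
48 -> hit
17 -> hit
91 -> miss, evict 17, frames [48, 91]
48 -> hit
17 -> miss, evict 91, frames [48, 17]
48 -> hit
Page faults: 7.

7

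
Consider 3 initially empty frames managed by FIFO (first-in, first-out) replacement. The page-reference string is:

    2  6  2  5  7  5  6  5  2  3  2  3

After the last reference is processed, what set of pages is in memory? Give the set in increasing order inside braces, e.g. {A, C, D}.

2 → fault, frames {2}
6 → fault, frames {2,6}
2 → hit
5 → fault, frames {2,6,5}
7 → fault, evict 2, frames {6,5,7}
5 → hit
6 → hit
5 → hit
2 → fault, evict 6, frames {5,7,2}
3 → fault, evict 5, frames {7,2,3}
2 → hit
3 → hit

{2, 3, 7}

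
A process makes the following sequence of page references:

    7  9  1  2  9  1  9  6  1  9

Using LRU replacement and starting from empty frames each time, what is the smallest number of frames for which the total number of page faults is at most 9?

2

f=1: 10 faults
f=2: 9 faults
f=3: 5 faults
f=4: 5 faults
f=5: 5 faults
Smallest f with faults ≤ 9 is 2.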